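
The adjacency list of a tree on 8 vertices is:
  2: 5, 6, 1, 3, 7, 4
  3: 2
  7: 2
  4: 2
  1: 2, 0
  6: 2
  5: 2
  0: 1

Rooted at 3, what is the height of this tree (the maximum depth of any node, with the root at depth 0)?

3

A deepest node is 0, reached by 3 – 2 – 1 – 0.
That path has 3 edges, so the height is 3.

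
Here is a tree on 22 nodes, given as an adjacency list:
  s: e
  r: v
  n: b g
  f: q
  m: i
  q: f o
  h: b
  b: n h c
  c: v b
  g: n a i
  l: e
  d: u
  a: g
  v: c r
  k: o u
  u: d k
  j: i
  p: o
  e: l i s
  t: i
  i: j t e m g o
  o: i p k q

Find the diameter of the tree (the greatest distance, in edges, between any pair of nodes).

10

BFS from r reaches d last, at distance 10; BFS from d confirms no node is farther.
Path: r – v – c – b – n – g – i – o – k – u – d.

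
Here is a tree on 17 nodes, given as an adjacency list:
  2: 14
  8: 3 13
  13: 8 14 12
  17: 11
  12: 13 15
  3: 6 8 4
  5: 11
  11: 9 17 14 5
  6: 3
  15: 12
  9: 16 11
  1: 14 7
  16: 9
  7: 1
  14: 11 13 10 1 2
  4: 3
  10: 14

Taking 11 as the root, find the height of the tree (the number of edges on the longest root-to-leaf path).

5

4 sits deepest: 11–14–13–8–3–4 — 5 edges from the root.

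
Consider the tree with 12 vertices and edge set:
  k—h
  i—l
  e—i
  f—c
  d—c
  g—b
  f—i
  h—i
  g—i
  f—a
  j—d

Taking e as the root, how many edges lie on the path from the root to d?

4

Path from e to d: e – i – f – c – d, which has 4 edges.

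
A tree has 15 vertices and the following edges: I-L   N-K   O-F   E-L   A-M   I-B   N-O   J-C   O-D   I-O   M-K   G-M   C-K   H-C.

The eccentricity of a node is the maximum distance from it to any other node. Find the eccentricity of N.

4

A farthest node from N is E.
The path N – O – I – L – E has 4 edges.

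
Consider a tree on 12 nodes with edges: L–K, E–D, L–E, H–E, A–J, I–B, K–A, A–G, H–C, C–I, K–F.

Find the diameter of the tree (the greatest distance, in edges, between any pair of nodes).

8

A longest path is G - A - K - L - E - H - C - I - B, with 8 edges.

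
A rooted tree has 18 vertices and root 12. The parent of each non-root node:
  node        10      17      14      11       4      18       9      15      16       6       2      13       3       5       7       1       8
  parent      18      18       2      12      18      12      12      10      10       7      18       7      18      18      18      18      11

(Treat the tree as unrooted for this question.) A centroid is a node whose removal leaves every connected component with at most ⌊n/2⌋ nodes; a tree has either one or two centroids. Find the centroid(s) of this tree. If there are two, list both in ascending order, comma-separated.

18

Delete 18: the remaining components have sizes 4, 3, 3, 2, 1, 1, 1, 1, 1. Max 4 ≤ 9, so 18 is a centroid.
No neighbour of 18 does as well, so 18 is the unique centroid.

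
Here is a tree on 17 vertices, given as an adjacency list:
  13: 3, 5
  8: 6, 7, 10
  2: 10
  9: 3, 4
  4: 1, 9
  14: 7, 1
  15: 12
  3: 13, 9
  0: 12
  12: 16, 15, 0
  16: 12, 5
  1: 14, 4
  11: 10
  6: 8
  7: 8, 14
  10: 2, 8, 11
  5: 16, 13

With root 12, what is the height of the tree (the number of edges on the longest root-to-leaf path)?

A deepest node is 11, reached by 12–16–5–13–3–9–4–1–14–7–8–10–11.
That path has 12 edges, so the height is 12.

12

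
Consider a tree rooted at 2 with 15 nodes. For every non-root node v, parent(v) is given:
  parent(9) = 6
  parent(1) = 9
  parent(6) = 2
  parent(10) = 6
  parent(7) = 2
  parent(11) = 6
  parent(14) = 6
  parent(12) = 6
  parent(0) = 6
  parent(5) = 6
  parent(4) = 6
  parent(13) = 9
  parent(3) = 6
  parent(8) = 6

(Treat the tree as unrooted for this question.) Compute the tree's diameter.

4

BFS from 1 reaches 7 last, at distance 4; BFS from 7 confirms no node is farther.
Path: 1–9–6–2–7.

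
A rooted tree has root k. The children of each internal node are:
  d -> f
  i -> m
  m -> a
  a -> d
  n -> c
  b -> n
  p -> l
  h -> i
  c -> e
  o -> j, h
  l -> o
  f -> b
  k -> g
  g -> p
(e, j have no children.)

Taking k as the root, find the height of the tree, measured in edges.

14

A deepest node is e, reached by k → g → p → l → o → h → i → m → a → d → f → b → n → c → e.
That path has 14 edges, so the height is 14.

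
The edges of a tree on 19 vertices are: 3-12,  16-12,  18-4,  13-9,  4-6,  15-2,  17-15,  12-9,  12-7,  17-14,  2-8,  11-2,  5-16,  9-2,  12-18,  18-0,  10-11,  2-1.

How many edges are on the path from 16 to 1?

4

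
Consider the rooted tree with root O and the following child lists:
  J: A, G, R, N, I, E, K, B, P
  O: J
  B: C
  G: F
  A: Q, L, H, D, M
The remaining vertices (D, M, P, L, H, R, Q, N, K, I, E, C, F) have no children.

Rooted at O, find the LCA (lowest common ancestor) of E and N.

J

E's ancestor chain is E, J, O and N's is N, J, O; they first meet at J.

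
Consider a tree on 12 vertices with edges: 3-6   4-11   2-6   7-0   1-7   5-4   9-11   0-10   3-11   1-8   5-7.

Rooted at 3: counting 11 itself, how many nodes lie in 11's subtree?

9

The subtree rooted at 11 contains: 11, 4, 9, 5, 7, 1, 0, 8, 10 — 9 nodes.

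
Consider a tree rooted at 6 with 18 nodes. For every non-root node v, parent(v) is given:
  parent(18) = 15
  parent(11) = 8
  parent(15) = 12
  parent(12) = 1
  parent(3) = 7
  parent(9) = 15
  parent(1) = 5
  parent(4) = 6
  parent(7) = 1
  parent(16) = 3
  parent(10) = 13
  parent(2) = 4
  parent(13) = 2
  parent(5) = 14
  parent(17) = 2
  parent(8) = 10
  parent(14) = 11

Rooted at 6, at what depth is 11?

6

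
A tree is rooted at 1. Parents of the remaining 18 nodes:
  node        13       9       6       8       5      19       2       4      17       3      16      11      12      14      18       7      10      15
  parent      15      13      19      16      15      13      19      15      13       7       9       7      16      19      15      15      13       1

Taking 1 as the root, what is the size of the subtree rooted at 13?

11

Descendants of 13 (including itself): 13, 19, 9, 17, 10, 2, 14, 6, 16, 8, 12. That's 11.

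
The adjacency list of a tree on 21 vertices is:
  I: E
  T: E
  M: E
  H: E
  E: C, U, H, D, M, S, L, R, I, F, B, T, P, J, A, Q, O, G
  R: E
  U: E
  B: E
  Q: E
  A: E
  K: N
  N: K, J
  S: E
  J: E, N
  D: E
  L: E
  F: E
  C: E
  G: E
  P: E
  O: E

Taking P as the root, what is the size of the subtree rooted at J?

J's subtree: {J, N, K}, size 3.

3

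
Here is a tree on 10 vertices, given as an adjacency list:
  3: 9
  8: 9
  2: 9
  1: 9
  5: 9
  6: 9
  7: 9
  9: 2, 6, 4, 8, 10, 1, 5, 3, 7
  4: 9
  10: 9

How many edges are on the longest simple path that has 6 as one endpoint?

Distances from 6 peak at 2, attained at 4 (8, 1, 5, 10, 3, 7, 2 also at distance 2).
6-9-4

2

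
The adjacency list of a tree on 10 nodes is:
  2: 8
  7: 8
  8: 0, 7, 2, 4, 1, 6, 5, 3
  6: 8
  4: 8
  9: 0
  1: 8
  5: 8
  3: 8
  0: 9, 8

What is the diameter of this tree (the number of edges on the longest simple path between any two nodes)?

3

Starting from 9, a farthest node is 3 at distance 3.
One longest path: 9–0–8–3.
So the diameter is 3.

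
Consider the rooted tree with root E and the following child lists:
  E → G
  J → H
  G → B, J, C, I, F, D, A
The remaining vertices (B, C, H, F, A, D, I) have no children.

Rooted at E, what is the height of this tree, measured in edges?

The longest root-to-leaf path is E – G – J – H (3 edges).

3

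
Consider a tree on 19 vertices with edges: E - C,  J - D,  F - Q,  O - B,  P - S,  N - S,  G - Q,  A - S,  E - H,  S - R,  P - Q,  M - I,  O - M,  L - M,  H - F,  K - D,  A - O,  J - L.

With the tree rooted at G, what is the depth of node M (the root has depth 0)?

6

Climbing from M to the root: M–O–A–S–P–Q–G. That's 6 steps.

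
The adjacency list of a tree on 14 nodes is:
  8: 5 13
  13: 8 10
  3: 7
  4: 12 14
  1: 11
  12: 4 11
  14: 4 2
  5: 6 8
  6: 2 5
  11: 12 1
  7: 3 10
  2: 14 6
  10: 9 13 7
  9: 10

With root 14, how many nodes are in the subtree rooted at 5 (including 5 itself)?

The subtree rooted at 5 contains: 5, 8, 13, 10, 9, 7, 3 — 7 nodes.

7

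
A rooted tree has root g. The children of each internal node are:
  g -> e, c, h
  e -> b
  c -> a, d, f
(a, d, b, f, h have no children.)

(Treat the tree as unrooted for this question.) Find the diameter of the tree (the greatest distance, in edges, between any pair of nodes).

A longest path is a-c-g-e-b, with 4 edges.

4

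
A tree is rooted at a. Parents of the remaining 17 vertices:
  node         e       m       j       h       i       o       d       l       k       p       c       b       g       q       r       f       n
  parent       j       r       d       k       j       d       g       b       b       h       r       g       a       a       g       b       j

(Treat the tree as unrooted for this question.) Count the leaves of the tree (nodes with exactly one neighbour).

Degree-1 nodes: c, e, f, i, l, m, n, o, p, q — 10 of them.

10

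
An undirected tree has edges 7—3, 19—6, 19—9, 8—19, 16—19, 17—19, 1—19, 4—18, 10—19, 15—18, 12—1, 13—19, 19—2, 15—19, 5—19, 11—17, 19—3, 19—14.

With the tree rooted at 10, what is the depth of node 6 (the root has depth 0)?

2

Path from 10 to 6: 10 – 19 – 6, which has 2 edges.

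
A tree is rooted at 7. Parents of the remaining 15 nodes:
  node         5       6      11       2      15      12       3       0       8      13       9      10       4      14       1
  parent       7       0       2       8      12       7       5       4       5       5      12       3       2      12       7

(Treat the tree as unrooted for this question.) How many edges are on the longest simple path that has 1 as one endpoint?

The node farthest from 1 is 6, via 1–7–5–8–2–4–0–6 — 7 edges.

7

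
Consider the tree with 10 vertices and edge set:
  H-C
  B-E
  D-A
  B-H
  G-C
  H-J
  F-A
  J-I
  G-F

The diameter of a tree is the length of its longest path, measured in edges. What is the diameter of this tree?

7

BFS from D reaches I last, at distance 7; BFS from I confirms no node is farther.
Path: D–A–F–G–C–H–J–I.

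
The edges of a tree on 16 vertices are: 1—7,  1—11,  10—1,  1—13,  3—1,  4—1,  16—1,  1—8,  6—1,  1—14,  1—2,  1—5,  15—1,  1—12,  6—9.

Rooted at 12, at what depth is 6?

2

Path from 12 to 6: 12 → 1 → 6, which has 2 edges.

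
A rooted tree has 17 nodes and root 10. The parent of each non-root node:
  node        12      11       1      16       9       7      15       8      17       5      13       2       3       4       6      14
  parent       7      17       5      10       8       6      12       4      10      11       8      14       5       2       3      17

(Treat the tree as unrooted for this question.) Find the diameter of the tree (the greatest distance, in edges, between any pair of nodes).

A longest path is 15 – 12 – 7 – 6 – 3 – 5 – 11 – 17 – 14 – 2 – 4 – 8 – 9, with 12 edges.

12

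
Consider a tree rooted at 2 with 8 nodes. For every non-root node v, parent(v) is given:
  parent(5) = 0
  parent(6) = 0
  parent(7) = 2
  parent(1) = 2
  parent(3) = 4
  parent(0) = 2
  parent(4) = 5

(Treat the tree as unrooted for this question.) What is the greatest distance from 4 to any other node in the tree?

4

A farthest node from 4 is 7 (1 also at distance 4).
The path 4–5–0–2–7 has 4 edges.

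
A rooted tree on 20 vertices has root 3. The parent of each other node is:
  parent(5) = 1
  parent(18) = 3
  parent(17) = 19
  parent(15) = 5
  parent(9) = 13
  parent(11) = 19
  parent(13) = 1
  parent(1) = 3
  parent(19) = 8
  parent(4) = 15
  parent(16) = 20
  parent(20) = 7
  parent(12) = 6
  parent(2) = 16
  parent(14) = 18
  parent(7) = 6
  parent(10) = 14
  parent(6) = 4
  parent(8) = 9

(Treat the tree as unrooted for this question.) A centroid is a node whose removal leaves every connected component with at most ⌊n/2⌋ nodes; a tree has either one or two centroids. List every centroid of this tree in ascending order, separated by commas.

1

If 1 is removed the pieces have sizes 9, 6, 4, all ≤ ⌊20/2⌋ = 10.
Every other node leaves some component of size > 10, so the centroid is unique.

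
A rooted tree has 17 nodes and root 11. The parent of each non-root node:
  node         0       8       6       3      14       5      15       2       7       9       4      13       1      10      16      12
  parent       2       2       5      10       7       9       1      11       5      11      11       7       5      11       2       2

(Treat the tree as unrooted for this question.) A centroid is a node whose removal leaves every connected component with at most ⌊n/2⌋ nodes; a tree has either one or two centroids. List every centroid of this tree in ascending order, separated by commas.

11

Removing 11 splits the tree into components of sizes 8, 5, 2, 1; the largest is 8 ≤ ⌊17/2⌋ = 8.
Every other node leaves some component of size > 8, so the centroid is unique.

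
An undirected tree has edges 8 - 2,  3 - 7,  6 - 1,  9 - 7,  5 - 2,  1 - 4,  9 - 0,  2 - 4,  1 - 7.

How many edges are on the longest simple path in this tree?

6

A longest path is 0 – 9 – 7 – 1 – 4 – 2 – 5, with 6 edges.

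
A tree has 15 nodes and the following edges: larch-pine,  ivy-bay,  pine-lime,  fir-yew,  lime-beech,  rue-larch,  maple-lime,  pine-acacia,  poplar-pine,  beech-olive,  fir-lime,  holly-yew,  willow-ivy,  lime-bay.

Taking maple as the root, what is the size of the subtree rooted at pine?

5

The subtree rooted at pine contains: pine, poplar, acacia, larch, rue — 5 nodes.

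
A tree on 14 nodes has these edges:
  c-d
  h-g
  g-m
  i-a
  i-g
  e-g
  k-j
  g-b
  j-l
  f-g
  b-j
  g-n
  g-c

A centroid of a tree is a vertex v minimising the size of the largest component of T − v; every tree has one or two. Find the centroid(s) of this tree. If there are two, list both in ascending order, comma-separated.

If g is removed the pieces have sizes 4, 2, 2, 1, 1, 1, 1, 1, all ≤ ⌊14/2⌋ = 7.
Every other node leaves some component of size > 7, so the centroid is unique.

g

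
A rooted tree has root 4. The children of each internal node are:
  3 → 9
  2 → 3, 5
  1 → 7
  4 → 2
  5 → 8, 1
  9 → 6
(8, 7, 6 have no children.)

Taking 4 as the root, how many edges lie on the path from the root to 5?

2

4–2–5 — 2 edges.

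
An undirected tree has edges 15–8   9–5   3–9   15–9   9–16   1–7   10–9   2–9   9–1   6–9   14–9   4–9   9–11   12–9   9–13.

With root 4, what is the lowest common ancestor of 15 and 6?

9

Path 15→root: 15 9 4; path 6→root: 6 9 4.
First common node: 9.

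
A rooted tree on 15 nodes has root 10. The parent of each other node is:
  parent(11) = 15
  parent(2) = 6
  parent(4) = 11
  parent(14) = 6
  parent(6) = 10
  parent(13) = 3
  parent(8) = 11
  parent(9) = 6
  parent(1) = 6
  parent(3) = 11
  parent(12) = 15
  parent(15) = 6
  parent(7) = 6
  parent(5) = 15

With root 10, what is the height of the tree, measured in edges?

5

The longest root-to-leaf path is 10 → 6 → 15 → 11 → 3 → 13 (5 edges).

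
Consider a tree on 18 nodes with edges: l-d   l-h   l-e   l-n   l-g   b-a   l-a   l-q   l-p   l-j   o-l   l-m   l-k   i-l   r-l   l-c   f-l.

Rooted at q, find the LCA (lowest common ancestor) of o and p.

l

o's ancestor chain is o, l, q and p's is p, l, q; they first meet at l.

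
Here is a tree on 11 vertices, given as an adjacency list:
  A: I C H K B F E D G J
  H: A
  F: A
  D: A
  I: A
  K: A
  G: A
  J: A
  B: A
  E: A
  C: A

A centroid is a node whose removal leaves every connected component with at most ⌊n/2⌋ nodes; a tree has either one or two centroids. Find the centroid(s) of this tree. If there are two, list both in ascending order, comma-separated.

Delete A: the remaining components have sizes 1, 1, 1, 1, 1, 1, 1, 1, 1, 1. Max 1 ≤ 5, so A is a centroid.
Every other node leaves some component of size > 5, so the centroid is unique.

A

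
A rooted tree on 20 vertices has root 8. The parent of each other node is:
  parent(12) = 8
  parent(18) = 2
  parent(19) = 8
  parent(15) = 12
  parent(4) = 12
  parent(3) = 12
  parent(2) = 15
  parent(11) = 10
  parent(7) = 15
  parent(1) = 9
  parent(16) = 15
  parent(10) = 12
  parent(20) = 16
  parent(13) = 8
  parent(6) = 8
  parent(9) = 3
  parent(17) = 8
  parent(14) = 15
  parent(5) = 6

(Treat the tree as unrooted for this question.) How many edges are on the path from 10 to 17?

Walking from 10: 10–12–8–17. Length 3.

3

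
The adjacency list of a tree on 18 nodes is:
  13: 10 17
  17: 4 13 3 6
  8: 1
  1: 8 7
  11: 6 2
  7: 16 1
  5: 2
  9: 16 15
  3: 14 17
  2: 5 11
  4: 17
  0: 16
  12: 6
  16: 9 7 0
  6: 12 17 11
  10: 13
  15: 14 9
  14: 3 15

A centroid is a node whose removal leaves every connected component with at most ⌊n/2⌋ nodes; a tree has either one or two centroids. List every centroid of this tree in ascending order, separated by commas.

Removing 3 splits the tree into components of sizes 9, 8; the largest is 9 ≤ ⌊18/2⌋ = 9.
Its neighbour 17 also leaves a largest component of size 9, so both are centroids.

3, 17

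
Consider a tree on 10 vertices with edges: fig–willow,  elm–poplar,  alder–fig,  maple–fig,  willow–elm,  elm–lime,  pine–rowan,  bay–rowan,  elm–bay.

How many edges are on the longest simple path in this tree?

6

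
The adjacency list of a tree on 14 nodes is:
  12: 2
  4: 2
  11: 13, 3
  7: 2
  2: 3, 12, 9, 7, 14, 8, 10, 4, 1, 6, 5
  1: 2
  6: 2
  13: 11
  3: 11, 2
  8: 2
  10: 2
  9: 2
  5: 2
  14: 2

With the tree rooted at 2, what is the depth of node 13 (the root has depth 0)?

Path from 2 to 13: 2 → 3 → 11 → 13, which has 3 edges.

3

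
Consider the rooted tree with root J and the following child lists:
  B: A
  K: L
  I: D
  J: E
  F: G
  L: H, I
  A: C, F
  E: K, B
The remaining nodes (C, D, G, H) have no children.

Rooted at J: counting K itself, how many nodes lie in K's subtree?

Descendants of K (including itself): K, L, H, I, D. That's 5.

5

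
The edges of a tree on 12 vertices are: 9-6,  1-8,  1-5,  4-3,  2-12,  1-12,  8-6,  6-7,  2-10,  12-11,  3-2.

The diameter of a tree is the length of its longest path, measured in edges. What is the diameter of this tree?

Starting from 9, a farthest node is 4 at distance 7.
One longest path: 9-6-8-1-12-2-3-4.
So the diameter is 7.

7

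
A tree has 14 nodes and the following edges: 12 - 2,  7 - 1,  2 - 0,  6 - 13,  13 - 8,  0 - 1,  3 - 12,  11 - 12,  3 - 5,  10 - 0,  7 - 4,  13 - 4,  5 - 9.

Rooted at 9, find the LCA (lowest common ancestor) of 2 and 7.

Ancestors of 2 (toward the root): 2, 12, 3, 5, 9.
Ancestors of 7: 7, 1, 0, 2, 12, 3, 5, 9.
The deepest node appearing in both lists is 2.

2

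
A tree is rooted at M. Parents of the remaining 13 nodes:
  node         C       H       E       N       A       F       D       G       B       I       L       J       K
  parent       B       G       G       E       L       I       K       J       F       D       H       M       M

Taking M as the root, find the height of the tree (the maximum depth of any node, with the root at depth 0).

C sits deepest: M → K → D → I → F → B → C — 6 edges from the root.

6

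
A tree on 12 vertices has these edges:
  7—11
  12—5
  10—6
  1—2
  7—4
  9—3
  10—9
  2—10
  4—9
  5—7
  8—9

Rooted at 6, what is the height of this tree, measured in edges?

6

The longest root-to-leaf path is 6 → 10 → 9 → 4 → 7 → 5 → 12 (6 edges).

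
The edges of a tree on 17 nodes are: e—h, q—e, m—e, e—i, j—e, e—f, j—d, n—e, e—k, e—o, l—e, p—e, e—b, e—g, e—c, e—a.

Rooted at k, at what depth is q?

2

Path from k to q: k → e → q, which has 2 edges.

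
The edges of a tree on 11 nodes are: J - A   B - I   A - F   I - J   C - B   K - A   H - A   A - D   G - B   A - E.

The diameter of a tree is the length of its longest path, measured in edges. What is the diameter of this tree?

5

A longest path is G-B-I-J-A-H, with 5 edges.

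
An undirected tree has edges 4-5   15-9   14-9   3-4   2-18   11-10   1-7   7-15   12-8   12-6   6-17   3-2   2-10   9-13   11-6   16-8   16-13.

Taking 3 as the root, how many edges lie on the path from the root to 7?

11

3 – 2 – 10 – 11 – 6 – 12 – 8 – 16 – 13 – 9 – 15 – 7 — 11 edges.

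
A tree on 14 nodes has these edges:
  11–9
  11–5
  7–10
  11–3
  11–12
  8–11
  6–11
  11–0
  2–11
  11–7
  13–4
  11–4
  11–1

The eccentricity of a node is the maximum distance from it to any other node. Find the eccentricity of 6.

3

A farthest node from 6 is 10 (13 also at distance 3).
The path 6-11-7-10 has 3 edges.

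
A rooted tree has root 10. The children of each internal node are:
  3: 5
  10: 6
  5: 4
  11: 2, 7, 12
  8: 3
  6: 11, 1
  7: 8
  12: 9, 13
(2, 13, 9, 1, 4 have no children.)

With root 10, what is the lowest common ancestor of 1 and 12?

1's ancestor chain is 1, 6, 10 and 12's is 12, 11, 6, 10; they first meet at 6.

6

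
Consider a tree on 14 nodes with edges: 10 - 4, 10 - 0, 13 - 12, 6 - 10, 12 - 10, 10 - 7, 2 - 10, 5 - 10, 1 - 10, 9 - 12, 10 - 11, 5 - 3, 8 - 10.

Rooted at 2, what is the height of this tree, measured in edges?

3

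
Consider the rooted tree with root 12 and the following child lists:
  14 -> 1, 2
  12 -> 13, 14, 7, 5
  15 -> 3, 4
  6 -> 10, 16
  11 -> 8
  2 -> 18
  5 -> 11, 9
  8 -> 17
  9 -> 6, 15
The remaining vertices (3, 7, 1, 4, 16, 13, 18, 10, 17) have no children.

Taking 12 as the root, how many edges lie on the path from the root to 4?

Path from 12 to 4: 12–5–9–15–4, which has 4 edges.

4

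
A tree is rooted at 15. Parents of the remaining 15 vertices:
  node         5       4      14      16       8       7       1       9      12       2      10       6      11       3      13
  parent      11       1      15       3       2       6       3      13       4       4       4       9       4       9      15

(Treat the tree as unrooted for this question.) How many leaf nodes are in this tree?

The leaves are 5, 7, 8, 10, 12, 14, 16.
That is 7 leaves.

7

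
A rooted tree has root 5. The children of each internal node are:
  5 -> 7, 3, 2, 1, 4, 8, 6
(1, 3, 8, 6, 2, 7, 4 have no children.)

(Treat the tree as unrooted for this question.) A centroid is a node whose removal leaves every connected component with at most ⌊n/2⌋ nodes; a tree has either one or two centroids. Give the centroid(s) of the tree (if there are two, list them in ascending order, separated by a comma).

5

If 5 is removed the pieces have sizes 1, 1, 1, 1, 1, 1, 1, all ≤ ⌊8/2⌋ = 4.
Every other node leaves some component of size > 4, so the centroid is unique.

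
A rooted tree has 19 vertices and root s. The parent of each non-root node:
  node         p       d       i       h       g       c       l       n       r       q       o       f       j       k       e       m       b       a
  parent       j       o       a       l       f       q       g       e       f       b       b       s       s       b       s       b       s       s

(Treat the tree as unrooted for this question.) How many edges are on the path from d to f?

4

Walking from d: d – o – b – s – f. Length 4.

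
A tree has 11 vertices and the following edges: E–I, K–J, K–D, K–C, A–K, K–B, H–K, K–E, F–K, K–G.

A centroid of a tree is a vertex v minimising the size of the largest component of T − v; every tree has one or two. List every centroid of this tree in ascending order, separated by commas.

K

Delete K: the remaining components have sizes 2, 1, 1, 1, 1, 1, 1, 1, 1. Max 2 ≤ 5, so K is a centroid.
Every other node leaves some component of size > 5, so the centroid is unique.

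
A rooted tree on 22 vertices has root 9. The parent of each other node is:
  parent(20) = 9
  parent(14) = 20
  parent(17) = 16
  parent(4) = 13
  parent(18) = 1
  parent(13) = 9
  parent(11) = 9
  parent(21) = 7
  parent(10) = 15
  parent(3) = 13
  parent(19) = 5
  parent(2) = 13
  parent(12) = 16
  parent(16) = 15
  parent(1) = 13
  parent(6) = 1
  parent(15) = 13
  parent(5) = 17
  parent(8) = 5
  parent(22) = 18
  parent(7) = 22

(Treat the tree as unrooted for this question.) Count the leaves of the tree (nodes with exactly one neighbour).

11

The leaves are 2, 3, 4, 6, 8, 10, 11, 12, 14, 19, 21.
That is 11 leaves.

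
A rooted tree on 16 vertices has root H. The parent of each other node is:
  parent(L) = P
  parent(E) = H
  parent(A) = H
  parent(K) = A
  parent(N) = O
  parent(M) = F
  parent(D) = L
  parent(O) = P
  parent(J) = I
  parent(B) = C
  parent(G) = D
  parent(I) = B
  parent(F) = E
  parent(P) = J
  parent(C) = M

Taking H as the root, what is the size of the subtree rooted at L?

The subtree rooted at L contains: L, D, G — 3 nodes.

3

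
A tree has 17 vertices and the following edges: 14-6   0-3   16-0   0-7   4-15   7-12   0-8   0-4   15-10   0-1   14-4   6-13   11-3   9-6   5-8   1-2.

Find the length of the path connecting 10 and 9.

Walking from 10: 10–15–4–14–6–9. Length 5.

5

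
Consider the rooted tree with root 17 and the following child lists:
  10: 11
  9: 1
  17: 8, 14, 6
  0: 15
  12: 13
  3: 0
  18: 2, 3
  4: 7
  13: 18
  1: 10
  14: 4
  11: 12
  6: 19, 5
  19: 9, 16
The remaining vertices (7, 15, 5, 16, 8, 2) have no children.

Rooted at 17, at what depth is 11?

6

Path from 17 to 11: 17 → 6 → 19 → 9 → 1 → 10 → 11, which has 6 edges.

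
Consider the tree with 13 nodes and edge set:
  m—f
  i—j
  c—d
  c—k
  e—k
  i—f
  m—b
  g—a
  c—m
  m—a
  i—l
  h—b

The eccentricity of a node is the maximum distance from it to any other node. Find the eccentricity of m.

3

The node farthest from m is e (l, j also at distance 3), via m – c – k – e — 3 edges.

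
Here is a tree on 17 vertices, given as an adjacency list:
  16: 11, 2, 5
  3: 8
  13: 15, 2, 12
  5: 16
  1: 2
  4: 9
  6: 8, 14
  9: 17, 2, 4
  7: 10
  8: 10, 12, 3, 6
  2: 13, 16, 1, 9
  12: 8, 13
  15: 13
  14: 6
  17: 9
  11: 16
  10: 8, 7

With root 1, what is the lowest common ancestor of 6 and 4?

2

Path 6→root: 6 8 12 13 2 1; path 4→root: 4 9 2 1.
First common node: 2.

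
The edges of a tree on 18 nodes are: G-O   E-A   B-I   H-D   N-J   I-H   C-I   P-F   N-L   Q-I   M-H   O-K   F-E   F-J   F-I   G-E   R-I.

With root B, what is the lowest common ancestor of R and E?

I

R's ancestor chain is R, I, B and E's is E, F, I, B; they first meet at I.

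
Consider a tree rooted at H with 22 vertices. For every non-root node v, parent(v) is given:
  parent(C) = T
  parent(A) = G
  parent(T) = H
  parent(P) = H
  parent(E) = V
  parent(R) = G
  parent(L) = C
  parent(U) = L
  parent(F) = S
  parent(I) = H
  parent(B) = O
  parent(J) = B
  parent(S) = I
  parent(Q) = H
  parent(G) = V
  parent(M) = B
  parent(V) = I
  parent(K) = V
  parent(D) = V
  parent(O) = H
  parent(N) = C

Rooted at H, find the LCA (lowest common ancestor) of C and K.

Ancestors of C (toward the root): C, T, H.
Ancestors of K: K, V, I, H.
The deepest node appearing in both lists is H.

H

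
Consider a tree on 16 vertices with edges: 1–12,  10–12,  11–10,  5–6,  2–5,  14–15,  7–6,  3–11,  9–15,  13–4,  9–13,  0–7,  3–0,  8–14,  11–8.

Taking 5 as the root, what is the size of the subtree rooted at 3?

11

3's subtree: {3, 11, 10, 8, 12, 14, 1, 15, 9, 13, 4}, size 11.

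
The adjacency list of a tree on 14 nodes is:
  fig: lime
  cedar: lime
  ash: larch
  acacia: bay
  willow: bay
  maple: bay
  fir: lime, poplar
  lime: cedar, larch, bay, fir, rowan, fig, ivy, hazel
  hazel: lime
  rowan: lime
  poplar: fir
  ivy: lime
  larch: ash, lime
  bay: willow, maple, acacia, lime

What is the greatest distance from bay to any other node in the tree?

3

Distances from bay peak at 3, attained at poplar (ash also at distance 3).
bay – lime – fir – poplar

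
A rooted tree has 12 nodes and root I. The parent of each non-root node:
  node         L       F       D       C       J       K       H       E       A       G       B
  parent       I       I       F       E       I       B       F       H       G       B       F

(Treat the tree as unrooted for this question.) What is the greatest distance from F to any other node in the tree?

3

The node farthest from F is C (A also at distance 3), via F–H–E–C — 3 edges.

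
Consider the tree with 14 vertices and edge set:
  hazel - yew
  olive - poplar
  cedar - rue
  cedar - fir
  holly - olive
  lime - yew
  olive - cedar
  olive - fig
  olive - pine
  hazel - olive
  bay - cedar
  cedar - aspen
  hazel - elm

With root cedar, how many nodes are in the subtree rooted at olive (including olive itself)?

9

olive's subtree: {olive, pine, poplar, hazel, holly, fig, yew, elm, lime}, size 9.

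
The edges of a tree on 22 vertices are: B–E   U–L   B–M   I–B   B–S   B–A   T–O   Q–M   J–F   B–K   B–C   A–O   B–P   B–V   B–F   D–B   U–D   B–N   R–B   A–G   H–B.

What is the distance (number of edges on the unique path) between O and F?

3

Walking from O: O - A - B - F. Length 3.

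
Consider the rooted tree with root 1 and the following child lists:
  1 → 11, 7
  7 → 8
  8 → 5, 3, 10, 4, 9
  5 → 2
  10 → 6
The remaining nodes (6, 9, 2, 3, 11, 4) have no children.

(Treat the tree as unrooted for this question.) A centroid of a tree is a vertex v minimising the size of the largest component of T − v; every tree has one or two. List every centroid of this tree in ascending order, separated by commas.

8

If 8 is removed the pieces have sizes 3, 2, 2, 1, 1, 1, all ≤ ⌊11/2⌋ = 5.
No neighbour of 8 does as well, so 8 is the unique centroid.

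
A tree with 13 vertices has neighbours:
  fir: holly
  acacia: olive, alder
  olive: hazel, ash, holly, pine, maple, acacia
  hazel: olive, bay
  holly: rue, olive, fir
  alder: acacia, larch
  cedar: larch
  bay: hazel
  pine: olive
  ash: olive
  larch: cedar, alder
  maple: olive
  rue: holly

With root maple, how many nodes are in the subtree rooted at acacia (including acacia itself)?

The subtree rooted at acacia contains: acacia, alder, larch, cedar — 4 nodes.

4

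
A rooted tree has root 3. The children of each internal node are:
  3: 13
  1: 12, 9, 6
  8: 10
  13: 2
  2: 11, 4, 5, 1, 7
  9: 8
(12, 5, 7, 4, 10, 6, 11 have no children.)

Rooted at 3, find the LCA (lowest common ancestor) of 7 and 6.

Path 7→root: 7 2 13 3; path 6→root: 6 1 2 13 3.
First common node: 2.

2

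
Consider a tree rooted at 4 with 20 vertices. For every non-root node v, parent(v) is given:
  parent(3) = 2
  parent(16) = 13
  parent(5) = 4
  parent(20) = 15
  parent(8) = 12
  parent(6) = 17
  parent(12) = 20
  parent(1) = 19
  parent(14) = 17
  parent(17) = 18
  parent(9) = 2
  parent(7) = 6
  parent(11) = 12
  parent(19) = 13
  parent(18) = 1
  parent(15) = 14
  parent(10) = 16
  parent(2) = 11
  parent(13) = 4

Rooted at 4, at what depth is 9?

12

4 – 13 – 19 – 1 – 18 – 17 – 14 – 15 – 20 – 12 – 11 – 2 – 9 — 12 edges.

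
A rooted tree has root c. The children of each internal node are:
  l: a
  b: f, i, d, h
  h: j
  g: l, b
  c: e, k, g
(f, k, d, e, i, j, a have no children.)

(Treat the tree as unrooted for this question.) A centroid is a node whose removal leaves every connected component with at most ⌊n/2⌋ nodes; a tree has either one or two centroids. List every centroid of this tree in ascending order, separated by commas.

b, g

Delete g: the remaining components have sizes 6, 3, 2. Max 6 ≤ 6, so g is a centroid.
Its neighbour b also leaves a largest component of size 6, so both are centroids.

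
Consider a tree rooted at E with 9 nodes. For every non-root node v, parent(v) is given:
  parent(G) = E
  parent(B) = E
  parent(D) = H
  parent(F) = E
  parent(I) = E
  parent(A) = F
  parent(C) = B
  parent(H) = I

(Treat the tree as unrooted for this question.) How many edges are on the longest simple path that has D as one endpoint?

5

A farthest node from D is C (A also at distance 5).
The path D–H–I–E–B–C has 5 edges.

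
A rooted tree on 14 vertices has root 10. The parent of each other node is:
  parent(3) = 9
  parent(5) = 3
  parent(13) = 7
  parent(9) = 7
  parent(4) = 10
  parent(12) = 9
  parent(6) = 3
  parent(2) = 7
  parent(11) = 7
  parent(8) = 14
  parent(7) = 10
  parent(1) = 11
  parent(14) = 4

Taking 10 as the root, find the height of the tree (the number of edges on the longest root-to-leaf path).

4

6 sits deepest: 10-7-9-3-6 — 4 edges from the root.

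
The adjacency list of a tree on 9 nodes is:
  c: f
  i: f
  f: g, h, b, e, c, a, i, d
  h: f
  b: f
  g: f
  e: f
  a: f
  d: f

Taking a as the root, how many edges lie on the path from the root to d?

2

Path from a to d: a–f–d, which has 2 edges.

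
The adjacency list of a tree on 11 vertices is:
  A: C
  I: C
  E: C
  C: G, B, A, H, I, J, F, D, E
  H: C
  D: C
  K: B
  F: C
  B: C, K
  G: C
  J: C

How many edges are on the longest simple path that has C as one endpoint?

2

The node farthest from C is K, via C–B–K — 2 edges.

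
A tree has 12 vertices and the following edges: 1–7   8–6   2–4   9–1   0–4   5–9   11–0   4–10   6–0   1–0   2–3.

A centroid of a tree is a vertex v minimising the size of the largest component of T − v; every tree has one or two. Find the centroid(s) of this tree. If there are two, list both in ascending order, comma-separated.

Delete 0: the remaining components have sizes 4, 4, 2, 1. Max 4 ≤ 6, so 0 is a centroid.
Every other node leaves some component of size > 6, so the centroid is unique.

0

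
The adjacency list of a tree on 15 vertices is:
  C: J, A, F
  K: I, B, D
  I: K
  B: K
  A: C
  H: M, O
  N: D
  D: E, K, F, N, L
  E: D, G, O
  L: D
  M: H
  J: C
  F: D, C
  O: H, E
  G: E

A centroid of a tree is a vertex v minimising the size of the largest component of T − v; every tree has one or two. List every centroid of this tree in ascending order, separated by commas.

If D is removed the pieces have sizes 5, 4, 3, 1, 1, all ≤ ⌊15/2⌋ = 7.
No neighbour of D does as well, so D is the unique centroid.

D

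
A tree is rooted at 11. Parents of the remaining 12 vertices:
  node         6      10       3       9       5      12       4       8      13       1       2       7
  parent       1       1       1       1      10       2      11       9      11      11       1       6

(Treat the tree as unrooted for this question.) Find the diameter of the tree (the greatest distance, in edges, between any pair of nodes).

Starting from 12, a farthest node is 5 at distance 4.
One longest path: 12 - 2 - 1 - 10 - 5.
So the diameter is 4.

4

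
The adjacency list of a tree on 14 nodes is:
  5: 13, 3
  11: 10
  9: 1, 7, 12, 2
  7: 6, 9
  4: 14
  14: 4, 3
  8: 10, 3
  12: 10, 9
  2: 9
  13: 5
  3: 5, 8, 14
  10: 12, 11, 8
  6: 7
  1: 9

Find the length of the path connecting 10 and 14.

3

The path is 10 - 8 - 3 - 14, which has 3 edges.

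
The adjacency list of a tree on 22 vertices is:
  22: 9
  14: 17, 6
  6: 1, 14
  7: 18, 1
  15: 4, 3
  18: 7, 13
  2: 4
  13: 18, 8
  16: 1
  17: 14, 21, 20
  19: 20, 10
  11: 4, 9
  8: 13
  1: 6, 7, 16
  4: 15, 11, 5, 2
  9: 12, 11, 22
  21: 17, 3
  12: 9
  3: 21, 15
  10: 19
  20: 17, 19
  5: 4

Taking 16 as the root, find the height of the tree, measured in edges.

11

A deepest node is 22, reached by 16 – 1 – 6 – 14 – 17 – 21 – 3 – 15 – 4 – 11 – 9 – 22.
That path has 11 edges, so the height is 11.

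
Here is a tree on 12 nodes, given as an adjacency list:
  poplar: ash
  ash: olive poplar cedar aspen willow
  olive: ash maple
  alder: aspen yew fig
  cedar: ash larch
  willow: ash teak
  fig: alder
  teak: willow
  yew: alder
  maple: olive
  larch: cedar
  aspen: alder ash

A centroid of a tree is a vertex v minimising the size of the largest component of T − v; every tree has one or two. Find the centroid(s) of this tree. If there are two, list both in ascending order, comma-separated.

ash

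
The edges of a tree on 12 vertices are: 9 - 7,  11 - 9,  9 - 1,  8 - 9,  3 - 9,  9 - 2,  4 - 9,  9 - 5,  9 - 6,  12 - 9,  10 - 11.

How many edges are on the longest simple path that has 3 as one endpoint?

3

A farthest node from 3 is 10.
The path 3-9-11-10 has 3 edges.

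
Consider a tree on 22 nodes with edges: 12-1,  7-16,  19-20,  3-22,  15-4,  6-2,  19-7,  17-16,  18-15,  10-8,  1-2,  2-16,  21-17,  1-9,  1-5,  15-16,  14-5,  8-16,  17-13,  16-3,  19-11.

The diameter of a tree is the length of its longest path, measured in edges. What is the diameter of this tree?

7

A longest path is 14-5-1-2-16-7-19-11, with 7 edges.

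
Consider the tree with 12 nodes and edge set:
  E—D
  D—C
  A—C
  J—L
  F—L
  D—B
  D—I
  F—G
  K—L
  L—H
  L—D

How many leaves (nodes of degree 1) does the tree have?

Degree-1 nodes: A, B, E, G, H, I, J, K — 8 of them.

8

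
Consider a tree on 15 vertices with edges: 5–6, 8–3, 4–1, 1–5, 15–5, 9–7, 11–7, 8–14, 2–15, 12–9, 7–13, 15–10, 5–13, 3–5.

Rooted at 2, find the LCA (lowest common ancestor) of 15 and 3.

15

15's ancestor chain is 15, 2 and 3's is 3, 5, 15, 2; they first meet at 15.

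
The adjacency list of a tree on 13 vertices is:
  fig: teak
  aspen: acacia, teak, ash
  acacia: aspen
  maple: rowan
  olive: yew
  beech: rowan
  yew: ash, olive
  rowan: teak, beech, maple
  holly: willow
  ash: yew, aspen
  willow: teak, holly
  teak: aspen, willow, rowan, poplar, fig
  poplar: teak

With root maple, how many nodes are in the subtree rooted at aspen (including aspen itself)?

5

The subtree rooted at aspen contains: aspen, ash, acacia, yew, olive — 5 nodes.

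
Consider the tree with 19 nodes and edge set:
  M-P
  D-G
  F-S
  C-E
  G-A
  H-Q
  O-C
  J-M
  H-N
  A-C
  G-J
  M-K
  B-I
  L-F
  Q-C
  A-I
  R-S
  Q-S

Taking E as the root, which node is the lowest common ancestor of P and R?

Path P→root: P M J G A C E; path R→root: R S Q C E.
First common node: C.

C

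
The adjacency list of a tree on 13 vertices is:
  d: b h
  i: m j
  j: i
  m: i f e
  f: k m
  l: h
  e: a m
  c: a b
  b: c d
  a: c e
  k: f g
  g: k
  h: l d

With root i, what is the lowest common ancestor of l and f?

l's ancestor chain is l, h, d, b, c, a, e, m, i and f's is f, m, i; they first meet at m.

m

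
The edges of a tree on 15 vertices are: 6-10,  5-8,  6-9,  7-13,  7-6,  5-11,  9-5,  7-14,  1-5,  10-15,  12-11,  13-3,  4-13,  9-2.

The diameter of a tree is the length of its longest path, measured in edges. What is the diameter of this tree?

A longest path is 4 - 13 - 7 - 6 - 9 - 5 - 11 - 12, with 7 edges.

7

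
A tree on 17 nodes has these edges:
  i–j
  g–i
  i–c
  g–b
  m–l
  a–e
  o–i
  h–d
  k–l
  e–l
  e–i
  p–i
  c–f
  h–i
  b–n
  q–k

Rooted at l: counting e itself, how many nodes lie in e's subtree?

Descendants of e (including itself): e, i, a, p, h, c, g, o, j, d, f, b, n. That's 13.

13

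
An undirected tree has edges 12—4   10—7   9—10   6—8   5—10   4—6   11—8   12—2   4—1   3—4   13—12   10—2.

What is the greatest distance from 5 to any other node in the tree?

7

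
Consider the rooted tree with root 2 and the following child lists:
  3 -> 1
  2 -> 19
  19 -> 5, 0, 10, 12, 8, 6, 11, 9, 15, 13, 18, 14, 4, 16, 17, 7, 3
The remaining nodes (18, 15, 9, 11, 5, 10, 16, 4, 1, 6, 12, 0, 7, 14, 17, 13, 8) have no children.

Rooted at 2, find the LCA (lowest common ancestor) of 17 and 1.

19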